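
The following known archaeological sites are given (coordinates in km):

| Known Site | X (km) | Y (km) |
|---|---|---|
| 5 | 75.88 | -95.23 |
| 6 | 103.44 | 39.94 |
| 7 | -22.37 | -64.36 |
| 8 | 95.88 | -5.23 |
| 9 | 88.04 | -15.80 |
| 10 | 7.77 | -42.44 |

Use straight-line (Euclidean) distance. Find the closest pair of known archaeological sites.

Pairwise distances:
5–6: 137.95 km
5–7: 102.99 km
5–8: 92.20 km
5–9: 80.36 km
5–10: 86.17 km
6–7: 163.42 km
6–8: 45.80 km
6–9: 57.83 km
6–10: 126.25 km
7–8: 132.21 km
7–9: 120.62 km
7–10: 37.27 km
8–9: 13.16 km
8–10: 95.64 km
9–10: 84.58 km
Closest pair: 8–9 at 13.16 km.

8 and 9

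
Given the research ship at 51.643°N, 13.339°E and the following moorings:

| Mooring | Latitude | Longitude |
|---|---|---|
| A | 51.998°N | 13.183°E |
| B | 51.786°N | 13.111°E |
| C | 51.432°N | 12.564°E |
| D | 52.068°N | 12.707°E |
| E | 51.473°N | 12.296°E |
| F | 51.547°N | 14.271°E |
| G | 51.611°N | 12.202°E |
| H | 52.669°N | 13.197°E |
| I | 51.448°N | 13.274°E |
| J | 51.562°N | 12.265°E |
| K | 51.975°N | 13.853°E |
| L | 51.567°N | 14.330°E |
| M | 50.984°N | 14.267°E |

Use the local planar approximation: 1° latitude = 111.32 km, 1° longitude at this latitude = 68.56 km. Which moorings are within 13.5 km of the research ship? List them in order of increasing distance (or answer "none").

none

Distances from 51.643°N, 13.339°E:
A: 40.940 km
B: 22.310 km
C: 58.094 km
D: 64.155 km
E: 73.970 km
F: 64.785 km
G: 78.034 km
H: 114.628 km
I: 22.160 km
J: 74.183 km
K: 51.066 km
L: 68.468 km
M: 97.106 km
Threshold 13.5 km: none within range.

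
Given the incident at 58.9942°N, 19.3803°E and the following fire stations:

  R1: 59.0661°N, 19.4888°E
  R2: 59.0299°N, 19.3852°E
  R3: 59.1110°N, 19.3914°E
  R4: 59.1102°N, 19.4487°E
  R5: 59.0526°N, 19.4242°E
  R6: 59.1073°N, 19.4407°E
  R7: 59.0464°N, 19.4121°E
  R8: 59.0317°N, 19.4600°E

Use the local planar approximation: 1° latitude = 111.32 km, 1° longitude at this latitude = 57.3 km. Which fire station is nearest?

Distances from 58.9942°N, 19.3803°E:
R1: 10.1348 km
R2: 3.9840 km
R3: 13.0177 km
R4: 13.4948 km
R5: 6.9708 km
R6: 13.0573 km
R7: 6.0899 km
R8: 6.1873 km
Minimum: R2 at 3.9840 km.

R2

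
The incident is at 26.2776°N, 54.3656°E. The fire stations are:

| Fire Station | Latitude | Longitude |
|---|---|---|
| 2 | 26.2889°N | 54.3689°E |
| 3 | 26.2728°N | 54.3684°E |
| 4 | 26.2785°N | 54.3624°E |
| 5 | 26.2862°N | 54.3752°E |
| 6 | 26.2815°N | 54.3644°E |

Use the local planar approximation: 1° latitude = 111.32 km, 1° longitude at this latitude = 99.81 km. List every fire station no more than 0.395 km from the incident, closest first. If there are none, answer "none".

Distances from 26.2776°N, 54.3656°E:
2: √((0.0113·111.32)² + (0.0033·99.81)²) = √(1.582353 + 0.108487) = 1.3003 km
3: √((-0.0048·111.32)² + (0.0028·99.81)²) = √(0.285515 + 0.078102) = 0.6030 km
4: √((0.0009·111.32)² + (-0.0032·99.81)²) = √(0.010038 + 0.102011) = 0.3347 km
5: √((0.0086·111.32)² + (0.0096·99.81)²) = √(0.916523 + 0.918101) = 1.3545 km
6: √((0.0039·111.32)² + (-0.0012·99.81)²) = √(0.188484 + 0.014345) = 0.4504 km
Threshold 0.395 km: 4 (0.3347 km) is within range.

4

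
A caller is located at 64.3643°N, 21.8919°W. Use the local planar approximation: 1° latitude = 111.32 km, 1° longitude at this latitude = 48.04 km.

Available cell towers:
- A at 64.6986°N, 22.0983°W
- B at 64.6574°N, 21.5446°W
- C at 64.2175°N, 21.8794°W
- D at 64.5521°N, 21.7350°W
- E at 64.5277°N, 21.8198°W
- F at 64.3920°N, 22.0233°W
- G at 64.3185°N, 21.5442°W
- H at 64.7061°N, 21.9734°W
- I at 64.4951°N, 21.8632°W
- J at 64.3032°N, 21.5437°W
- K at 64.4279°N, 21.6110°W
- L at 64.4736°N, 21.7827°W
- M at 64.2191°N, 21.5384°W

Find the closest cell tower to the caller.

Distances from 64.3643°N, 21.8919°W:
A: √((0.3343·111.32)² + (-0.2064·48.04)²) = √(1384.902338 + 98.316268) = 38.5126 km
B: √((0.2931·111.32)² + (0.3473·48.04)²) = √(1064.579336 + 278.365600) = 36.6462 km
C: √((-0.1468·111.32)² + (0.0125·48.04)²) = √(267.053643 + 0.360600) = 16.3528 km
D: √((0.1878·111.32)² + (0.1569·48.04)²) = √(437.056488 + 56.813544) = 22.2232 km
E: √((0.1634·111.32)² + (0.0721·48.04)²) = √(330.864750 + 11.997107) = 18.5165 km
F: √((0.0277·111.32)² + (-0.1314·48.04)²) = √(9.508367 + 39.847101) = 7.0253 km
G: √((-0.0458·111.32)² + (0.3477·48.04)²) = √(25.994254 + 279.007180) = 17.4643 km
H: √((0.3418·111.32)² + (-0.0815·48.04)²) = √(1447.739794 + 15.329261) = 38.2501 km
I: √((0.1308·111.32)² + (0.0287·48.04)²) = √(212.012703 + 1.900946) = 14.6258 km
J: √((-0.0611·111.32)² + (0.3482·48.04)²) = √(46.262470 + 279.810193) = 18.0575 km
K: √((0.0636·111.32)² + (0.2809·48.04)²) = √(50.125720 + 182.099803) = 15.2389 km
L: √((0.1093·111.32)² + (0.1092·48.04)²) = √(148.042605 + 27.520180) = 13.2500 km
M: √((-0.1452·111.32)² + (0.3535·48.04)²) = √(261.264034 + 288.393079) = 23.4448 km
Minimum: F at 7.0253 km.

F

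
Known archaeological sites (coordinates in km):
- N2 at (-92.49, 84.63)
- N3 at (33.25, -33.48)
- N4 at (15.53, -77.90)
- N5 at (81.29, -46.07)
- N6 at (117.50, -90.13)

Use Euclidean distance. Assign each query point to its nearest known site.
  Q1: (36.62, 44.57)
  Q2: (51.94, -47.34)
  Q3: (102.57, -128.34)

Q1→N3; Q2→N3; Q3→N6

Q1 at (36.62, 44.57):
  N2: 135.18 km
  N3: 78.12 km
  N4: 124.27 km
  N5: 101.05 km
  N6: 157.12 km
  → nearest: N3 (78.12 km)
Q2 at (51.94, -47.34):
  N2: 195.64 km
  N3: 23.27 km
  N4: 47.54 km
  N5: 29.38 km
  N6: 78.29 km
  → nearest: N3 (23.27 km)
Q3 at (102.57, -128.34):
  N2: 288.80 km
  N3: 117.49 km
  N4: 100.60 km
  N5: 84.98 km
  N6: 41.02 km
  → nearest: N6 (41.02 km)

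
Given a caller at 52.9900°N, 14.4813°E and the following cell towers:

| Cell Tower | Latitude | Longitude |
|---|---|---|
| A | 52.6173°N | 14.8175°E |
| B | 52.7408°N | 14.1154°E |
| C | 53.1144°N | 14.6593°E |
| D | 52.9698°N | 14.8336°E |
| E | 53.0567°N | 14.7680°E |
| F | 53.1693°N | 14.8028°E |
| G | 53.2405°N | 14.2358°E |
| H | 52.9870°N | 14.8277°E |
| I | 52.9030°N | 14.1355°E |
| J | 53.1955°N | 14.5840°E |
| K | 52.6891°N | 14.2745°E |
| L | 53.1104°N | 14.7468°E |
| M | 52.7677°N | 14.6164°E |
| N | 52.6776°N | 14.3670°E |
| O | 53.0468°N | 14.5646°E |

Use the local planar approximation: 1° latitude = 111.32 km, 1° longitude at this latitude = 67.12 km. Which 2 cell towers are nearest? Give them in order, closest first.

Distances from 52.9900°N, 14.4813°E:
A: 47.2287 km
B: 37.0502 km
C: 18.2897 km
D: 23.7531 km
E: 20.6261 km
F: 29.3946 km
G: 32.3903 km
H: 23.2528 km
I: 25.1496 km
J: 23.8923 km
K: 36.2582 km
L: 22.2981 km
M: 26.3555 km
N: 35.6125 km
O: 8.4404 km
Sorted: O (8.4404 km) < C (18.2897 km) < E (20.6261 km) < L (22.2981 km) < …

O, C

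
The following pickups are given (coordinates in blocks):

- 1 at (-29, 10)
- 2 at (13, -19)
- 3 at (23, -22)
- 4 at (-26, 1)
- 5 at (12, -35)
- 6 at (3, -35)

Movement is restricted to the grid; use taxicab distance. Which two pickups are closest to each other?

5 and 6

Pairwise distances:
1–2: 71 blocks
1–3: 84 blocks
1–4: 12 blocks
1–5: 86 blocks
1–6: 77 blocks
2–3: 13 blocks
2–4: 59 blocks
2–5: 17 blocks
2–6: 26 blocks
3–4: 72 blocks
3–5: 24 blocks
3–6: 33 blocks
4–5: 74 blocks
4–6: 65 blocks
5–6: 9 blocks
Closest pair: 5–6 at 9 blocks.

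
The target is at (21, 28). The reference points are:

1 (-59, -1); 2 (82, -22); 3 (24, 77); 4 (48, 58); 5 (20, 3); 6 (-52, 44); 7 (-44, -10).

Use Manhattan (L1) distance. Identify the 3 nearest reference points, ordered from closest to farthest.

Distances from (21, 28):
1: |-80| + |-29| = 80 + 29 = 109
2: |61| + |-50| = 61 + 50 = 111
3: |3| + |49| = 3 + 49 = 52
4: |27| + |30| = 27 + 30 = 57
5: |-1| + |-25| = 1 + 25 = 26
6: |-73| + |16| = 73 + 16 = 89
7: |-65| + |-38| = 65 + 38 = 103
Sorted: 5 (26) < 3 (52) < 4 (57) < 6 (89) < 7 (103) < …

5, 3, 4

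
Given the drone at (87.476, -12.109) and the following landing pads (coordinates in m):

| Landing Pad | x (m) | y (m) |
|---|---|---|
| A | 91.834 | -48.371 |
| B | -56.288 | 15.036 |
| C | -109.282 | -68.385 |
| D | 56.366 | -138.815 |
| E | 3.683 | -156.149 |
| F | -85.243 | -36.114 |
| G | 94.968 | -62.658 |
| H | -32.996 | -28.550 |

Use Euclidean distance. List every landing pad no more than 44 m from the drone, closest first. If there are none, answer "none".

A

Distances from (87.476, -12.109):
A: √((4.358)² + (-36.262)²) = √(18.99216 + 1314.93264) = 36.523 m
B: √((-143.764)² + (27.145)²) = √(20668.08770 + 736.85102) = 146.304 m
C: √((-196.758)² + (-56.276)²) = √(38713.71056 + 3166.98818) = 204.648 m
D: √((-31.110)² + (-126.706)²) = √(967.83210 + 16054.41044) = 130.469 m
E: √((-83.793)² + (-144.040)²) = √(7021.26685 + 20747.52160) = 166.640 m
F: √((-172.719)² + (-24.005)²) = √(29831.85296 + 576.24002) = 174.379 m
G: √((7.492)² + (-50.549)²) = √(56.13006 + 2555.20140) = 51.101 m
H: √((-120.472)² + (-16.441)²) = √(14513.50278 + 270.30648) = 121.589 m
Threshold 44 m: A (36.523 m) is within range.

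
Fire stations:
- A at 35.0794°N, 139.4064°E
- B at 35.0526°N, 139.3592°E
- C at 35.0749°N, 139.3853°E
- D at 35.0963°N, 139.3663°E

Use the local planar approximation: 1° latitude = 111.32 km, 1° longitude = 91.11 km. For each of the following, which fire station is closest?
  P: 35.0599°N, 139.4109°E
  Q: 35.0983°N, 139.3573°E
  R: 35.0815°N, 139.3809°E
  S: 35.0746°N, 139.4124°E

P→A; Q→D; R→C; S→A

P at 35.0599°N, 139.4109°E:
  A: √((0.0195·111.32)² + (-0.0045·91.11)²) = √(4.712112 + 0.168096) = 2.2091 km
  B: √((-0.0073·111.32)² + (-0.0517·91.11)²) = √(0.660377 + 22.187746) = 4.7800 km
  C: √((0.0150·111.32)² + (-0.0256·91.11)²) = √(2.788232 + 5.440164) = 2.8685 km
  D: √((0.0364·111.32)² + (-0.0446·91.11)²) = √(16.419093 + 16.512081) = 5.7386 km
  → nearest: A (2.2091 km)
Q at 35.0983°N, 139.3573°E:
  A: √((-0.0189·111.32)² + (0.0491·91.11)²) = √(4.426597 + 20.012211) = 4.9436 km
  B: √((-0.0457·111.32)² + (0.0019·91.11)²) = √(25.880865 + 0.029967) = 5.0903 km
  C: √((-0.0234·111.32)² + (0.0280·91.11)²) = √(6.785441 + 6.508009) = 3.6460 km
  D: √((-0.0020·111.32)² + (0.0090·91.11)²) = √(0.049569 + 0.672384) = 0.8497 km
  → nearest: D (0.8497 km)
R at 35.0815°N, 139.3809°E:
  A: √((-0.0021·111.32)² + (0.0255·91.11)²) = √(0.054649 + 5.397746) = 2.3350 km
  B: √((-0.0289·111.32)² + (-0.0217·91.11)²) = √(10.350041 + 3.908873) = 3.7761 km
  C: √((-0.0066·111.32)² + (0.0044·91.11)²) = √(0.539802 + 0.160708) = 0.8370 km
  D: √((0.0148·111.32)² + (-0.0146·91.11)²) = √(2.714375 + 1.769448) = 2.1175 km
  → nearest: C (0.8370 km)
S at 35.0746°N, 139.4124°E:
  A: √((0.0048·111.32)² + (-0.0060·91.11)²) = √(0.285515 + 0.298837) = 0.7644 km
  B: √((-0.0220·111.32)² + (-0.0532·91.11)²) = √(5.997797 + 23.493913) = 5.4306 km
  C: √((0.0003·111.32)² + (-0.0271·91.11)²) = √(0.001115 + 6.096361) = 2.4693 km
  D: √((0.0217·111.32)² + (-0.0461·91.11)²) = √(5.835336 + 17.641436) = 4.8453 km
  → nearest: A (0.7644 km)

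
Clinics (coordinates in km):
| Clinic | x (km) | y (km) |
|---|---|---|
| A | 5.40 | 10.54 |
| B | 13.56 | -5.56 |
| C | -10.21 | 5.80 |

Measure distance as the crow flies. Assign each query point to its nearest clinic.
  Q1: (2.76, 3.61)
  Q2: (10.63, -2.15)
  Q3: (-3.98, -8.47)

Q1→A; Q2→B; Q3→C

Q1 at (2.76, 3.61):
  A: √((2.64)² + (6.93)²) = √(6.9696 + 48.0249) = 7.42 km
  B: √((10.80)² + (-9.17)²) = √(116.6400 + 84.0889) = 14.17 km
  C: √((-12.97)² + (2.19)²) = √(168.2209 + 4.7961) = 13.15 km
  → nearest: A (7.42 km)
Q2 at (10.63, -2.15):
  A: √((-5.23)² + (12.69)²) = √(27.3529 + 161.0361) = 13.73 km
  B: √((2.93)² + (-3.41)²) = √(8.5849 + 11.6281) = 4.50 km
  C: √((-20.84)² + (7.95)²) = √(434.3056 + 63.2025) = 22.30 km
  → nearest: B (4.50 km)
Q3 at (-3.98, -8.47):
  A: √((9.38)² + (19.01)²) = √(87.9844 + 361.3801) = 21.20 km
  B: √((17.54)² + (2.91)²) = √(307.6516 + 8.4681) = 17.78 km
  C: √((-6.23)² + (14.27)²) = √(38.8129 + 203.6329) = 15.57 km
  → nearest: C (15.57 km)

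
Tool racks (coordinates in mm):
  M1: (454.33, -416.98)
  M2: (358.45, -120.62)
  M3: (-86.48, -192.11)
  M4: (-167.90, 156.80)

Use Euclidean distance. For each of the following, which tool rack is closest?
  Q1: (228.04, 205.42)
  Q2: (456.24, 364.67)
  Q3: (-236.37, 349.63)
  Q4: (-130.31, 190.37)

Q1 at (228.04, 205.42):
  M1: √((226.29)² + (-622.40)²) = √(51207.1641 + 387381.7600) = 662.26 mm
  M2: √((130.41)² + (-326.04)²) = √(17006.7681 + 106302.0816) = 351.15 mm
  M3: √((-314.52)² + (-397.53)²) = √(98922.8304 + 158030.1009) = 506.91 mm
  M4: √((-395.94)² + (-48.62)²) = √(156768.4836 + 2363.9044) = 398.91 mm
  → nearest: M2 (351.15 mm)
Q2 at (456.24, 364.67):
  M1: √((-1.91)² + (-781.65)²) = √(3.6481 + 610976.7225) = 781.65 mm
  M2: √((-97.79)² + (-485.29)²) = √(9562.8841 + 235506.3841) = 495.04 mm
  M3: √((-542.72)² + (-556.78)²) = √(294544.9984 + 310003.9684) = 777.53 mm
  M4: √((-624.14)² + (-207.87)²) = √(389550.7396 + 43209.9369) = 657.85 mm
  → nearest: M2 (495.04 mm)
Q3 at (-236.37, 349.63):
  M1: √((690.70)² + (-766.61)²) = √(477066.4900 + 587690.8921) = 1031.87 mm
  M2: √((594.82)² + (-470.25)²) = √(353810.8324 + 221135.0625) = 758.25 mm
  M3: √((149.89)² + (-541.74)²) = √(22467.0121 + 293482.2276) = 562.09 mm
  M4: √((68.47)² + (-192.83)²) = √(4688.1409 + 37183.4089) = 204.63 mm
  → nearest: M4 (204.63 mm)
Q4 at (-130.31, 190.37):
  M1: √((584.64)² + (-607.35)²) = √(341803.9296 + 368874.0225) = 843.02 mm
  M2: √((488.76)² + (-310.99)²) = √(238886.3376 + 96714.7801) = 579.31 mm
  M3: √((43.83)² + (-382.48)²) = √(1921.0689 + 146290.9504) = 384.98 mm
  M4: √((-37.59)² + (-33.57)²) = √(1413.0081 + 1126.9449) = 50.40 mm
  → nearest: M4 (50.40 mm)

Q1→M2; Q2→M2; Q3→M4; Q4→M4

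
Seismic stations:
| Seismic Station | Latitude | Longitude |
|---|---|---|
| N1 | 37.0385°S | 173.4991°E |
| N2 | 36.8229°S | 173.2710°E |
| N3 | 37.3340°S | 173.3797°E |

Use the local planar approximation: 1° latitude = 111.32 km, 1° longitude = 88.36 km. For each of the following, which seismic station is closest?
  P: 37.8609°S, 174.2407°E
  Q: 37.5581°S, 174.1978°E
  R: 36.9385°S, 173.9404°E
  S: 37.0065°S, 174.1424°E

P at 37.8609°S, 174.2407°E:
  N1: 112.5842 km
  N2: 143.8519 km
  N3: 96.0636 km
  → nearest: N3 (96.0636 km)
Q at 37.5581°S, 174.1978°E:
  N1: 84.6000 km
  N2: 115.7778 km
  N3: 76.4709 km
  → nearest: N3 (76.4709 km)
R at 36.9385°S, 173.9404°E:
  N1: 40.5512 km
  N2: 60.5319 km
  N3: 66.2792 km
  → nearest: N1 (40.5512 km)
S at 37.0065°S, 174.1424°E:
  N1: 56.9535 km
  N2: 79.6634 km
  N3: 76.6214 km
  → nearest: N1 (56.9535 km)

P→N3; Q→N3; R→N1; S→N1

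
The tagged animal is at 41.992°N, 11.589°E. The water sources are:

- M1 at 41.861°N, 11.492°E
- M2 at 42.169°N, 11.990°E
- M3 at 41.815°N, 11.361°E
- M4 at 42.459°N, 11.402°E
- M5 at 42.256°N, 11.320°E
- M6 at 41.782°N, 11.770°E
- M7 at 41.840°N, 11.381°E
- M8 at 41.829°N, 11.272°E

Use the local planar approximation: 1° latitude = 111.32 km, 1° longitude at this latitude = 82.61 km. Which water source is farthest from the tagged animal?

M4

Distances from 41.992°N, 11.589°E:
M1: √((-0.131·111.32)² + (-0.097·82.61)²) = √(212.66156 + 64.21089) = 16.639 km
M2: √((0.177·111.32)² + (0.401·82.61)²) = √(388.23343 + 1097.37229) = 38.544 km
M3: √((-0.177·111.32)² + (-0.228·82.61)²) = √(388.23343 + 354.76024) = 27.258 km
M4: √((0.467·111.32)² + (-0.187·82.61)²) = √(2702.58994 + 238.64287) = 54.233 km
M5: √((0.264·111.32)² + (-0.269·82.61)²) = √(863.68276 + 493.82128) = 36.844 km
M6: √((-0.210·111.32)² + (0.181·82.61)²) = √(546.49348 + 223.57456) = 27.750 km
M7: √((-0.152·111.32)² + (-0.208·82.61)²) = √(286.30806 + 295.25137) = 24.116 km
M8: √((-0.163·111.32)² + (-0.317·82.61)²) = √(329.24683 + 685.77835) = 31.859 km
Maximum: M4 at 54.233 km.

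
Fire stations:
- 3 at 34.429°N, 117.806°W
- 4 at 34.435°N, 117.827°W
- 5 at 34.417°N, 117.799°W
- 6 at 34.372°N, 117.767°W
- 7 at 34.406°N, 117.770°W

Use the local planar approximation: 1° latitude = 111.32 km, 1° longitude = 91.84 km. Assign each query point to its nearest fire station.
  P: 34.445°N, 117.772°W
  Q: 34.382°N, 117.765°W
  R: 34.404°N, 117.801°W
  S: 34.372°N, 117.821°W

P→3; Q→6; R→5; S→6

P at 34.445°N, 117.772°W:
  3: 3.595 km
  4: 5.172 km
  5: 3.983 km
  6: 8.139 km
  7: 4.345 km
  → nearest: 3 (3.595 km)
Q at 34.382°N, 117.765°W:
  3: 6.446 km
  4: 8.200 km
  5: 4.993 km
  6: 1.128 km
  7: 2.711 km
  → nearest: 6 (1.128 km)
R at 34.404°N, 117.801°W:
  3: 2.821 km
  4: 4.197 km
  5: 1.459 km
  6: 4.737 km
  7: 2.856 km
  → nearest: 5 (1.459 km)
S at 34.372°N, 117.821°W:
  3: 6.493 km
  4: 7.035 km
  5: 5.402 km
  6: 4.959 km
  7: 6.022 km
  → nearest: 6 (4.959 km)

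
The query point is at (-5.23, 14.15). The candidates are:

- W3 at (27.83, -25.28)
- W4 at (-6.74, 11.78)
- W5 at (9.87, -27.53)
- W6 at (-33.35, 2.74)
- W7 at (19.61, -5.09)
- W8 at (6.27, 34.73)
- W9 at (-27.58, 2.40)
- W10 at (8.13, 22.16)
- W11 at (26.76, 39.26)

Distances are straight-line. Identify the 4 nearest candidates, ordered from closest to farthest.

W4, W10, W8, W9

Distances from (-5.23, 14.15):
W3: 51.46
W4: 2.81
W5: 44.33
W6: 30.35
W7: 31.42
W8: 23.58
W9: 25.25
W10: 15.58
W11: 40.67
Sorted: W4 (2.81) < W10 (15.58) < W8 (23.58) < W9 (25.25) < W6 (30.35) < W7 (31.42) < …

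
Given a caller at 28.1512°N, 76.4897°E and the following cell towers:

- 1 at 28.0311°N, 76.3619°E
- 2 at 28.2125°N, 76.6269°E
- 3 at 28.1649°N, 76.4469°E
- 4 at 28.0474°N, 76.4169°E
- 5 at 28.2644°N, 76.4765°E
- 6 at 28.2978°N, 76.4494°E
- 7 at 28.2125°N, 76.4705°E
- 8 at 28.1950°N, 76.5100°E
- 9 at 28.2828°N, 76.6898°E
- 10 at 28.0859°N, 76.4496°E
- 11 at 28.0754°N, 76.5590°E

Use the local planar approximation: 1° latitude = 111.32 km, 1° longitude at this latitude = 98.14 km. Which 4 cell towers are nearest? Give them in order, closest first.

3, 8, 7, 10

Distances from 28.1512°N, 76.4897°E:
1: √((-0.1201·111.32)² + (-0.1278·98.14)²) = √(178.744386 + 157.309089) = 18.3318 km
2: √((0.0613·111.32)² + (0.1372·98.14)²) = √(46.565830 + 181.301054) = 15.0953 km
3: √((0.0137·111.32)² + (-0.0428·98.14)²) = √(2.325881 + 17.643293) = 4.4687 km
4: √((-0.1038·111.32)² + (-0.0728·98.14)²) = √(133.518395 + 51.045195) = 13.5854 km
5: √((0.1132·111.32)² + (-0.0132·98.14)²) = √(158.795887 + 1.678186) = 12.6678 km
6: √((0.1466·111.32)² + (-0.0403·98.14)²) = √(266.326472 + 15.642357) = 16.7919 km
7: √((0.0613·111.32)² + (-0.0192·98.14)²) = √(46.565830 + 3.550541) = 7.0793 km
8: √((0.0438·111.32)² + (0.0203·98.14)²) = √(23.773582 + 3.969028) = 5.2671 km
9: √((0.1316·111.32)² + (0.2001·98.14)²) = √(214.614062 + 385.643739) = 24.5002 km
10: √((-0.0653·111.32)² + (-0.0401·98.14)²) = √(52.841210 + 15.487483) = 8.2661 km
11: √((-0.0758·111.32)² + (0.0693·98.14)²) = √(71.200789 + 46.254988) = 10.8377 km
Sorted: 3 (4.4687 km) < 8 (5.2671 km) < 7 (7.0793 km) < 10 (8.2661 km) < 11 (10.8377 km) < 5 (12.6678 km) < …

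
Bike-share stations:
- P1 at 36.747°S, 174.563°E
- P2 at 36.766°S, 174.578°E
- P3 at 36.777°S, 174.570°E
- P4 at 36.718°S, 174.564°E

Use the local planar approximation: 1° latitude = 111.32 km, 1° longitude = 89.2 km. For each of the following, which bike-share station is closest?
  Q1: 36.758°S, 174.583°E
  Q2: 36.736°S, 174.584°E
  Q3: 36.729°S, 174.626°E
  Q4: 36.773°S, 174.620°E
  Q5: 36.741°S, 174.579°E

Q1 at 36.758°S, 174.583°E:
  P1: √((0.011·111.32)² + (-0.020·89.2)²) = √(1.49945 + 3.18266) = 2.164 km
  P2: √((-0.008·111.32)² + (-0.005·89.2)²) = √(0.79310 + 0.19892) = 0.996 km
  P3: √((-0.019·111.32)² + (-0.013·89.2)²) = √(4.47356 + 1.34467) = 2.412 km
  P4: √((0.040·111.32)² + (-0.019·89.2)²) = √(19.82743 + 2.87235) = 4.764 km
  → nearest: P2 (0.996 km)
Q2 at 36.736°S, 174.584°E:
  P1: √((-0.011·111.32)² + (-0.021·89.2)²) = √(1.49945 + 3.50888) = 2.238 km
  P2: √((-0.030·111.32)² + (-0.006·89.2)²) = √(11.15293 + 0.28644) = 3.382 km
  P3: √((-0.041·111.32)² + (-0.014·89.2)²) = √(20.83119 + 1.55950) = 4.732 km
  P4: √((0.018·111.32)² + (-0.020·89.2)²) = √(4.01505 + 3.18266) = 2.683 km
  → nearest: P1 (2.238 km)
Q3 at 36.729°S, 174.626°E:
  P1: √((-0.018·111.32)² + (-0.063·89.2)²) = √(4.01505 + 31.57990) = 5.966 km
  P2: √((-0.037·111.32)² + (-0.048·89.2)²) = √(16.96484 + 18.33210) = 5.941 km
  P3: √((-0.048·111.32)² + (-0.056·89.2)²) = √(28.55150 + 24.95202) = 7.315 km
  P4: √((0.011·111.32)² + (-0.062·89.2)²) = √(1.49945 + 30.58532) = 5.664 km
  → nearest: P4 (5.664 km)
Q4 at 36.773°S, 174.620°E:
  P1: √((0.026·111.32)² + (-0.057·89.2)²) = √(8.37709 + 25.85112) = 5.850 km
  P2: √((0.007·111.32)² + (-0.042·89.2)²) = √(0.60721 + 14.03551) = 3.827 km
  P3: √((-0.004·111.32)² + (-0.050·89.2)²) = √(0.19827 + 19.89160) = 4.482 km
  P4: √((0.055·111.32)² + (-0.056·89.2)²) = √(37.48623 + 24.95202) = 7.902 km
  → nearest: P2 (3.827 km)
Q5 at 36.741°S, 174.579°E:
  P1: √((-0.006·111.32)² + (-0.016·89.2)²) = √(0.44612 + 2.03690) = 1.576 km
  P2: √((-0.025·111.32)² + (-0.001·89.2)²) = √(7.74509 + 0.00796) = 2.784 km
  P3: √((-0.036·111.32)² + (-0.009·89.2)²) = √(16.06022 + 0.64449) = 4.087 km
  P4: √((0.023·111.32)² + (-0.015·89.2)²) = √(6.55544 + 1.79024) = 2.889 km
  → nearest: P1 (1.576 km)

Q1→P2; Q2→P1; Q3→P4; Q4→P2; Q5→P1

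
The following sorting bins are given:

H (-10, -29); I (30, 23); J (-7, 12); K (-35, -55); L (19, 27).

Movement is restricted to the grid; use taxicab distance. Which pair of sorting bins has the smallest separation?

I and L

Pairwise distances:
I–L: 15
J–L: 41
H–J: 44
I–J: 48
H–K: 51
H–L: 85
H–I: 92
J–K: 95
K–L: 136
I–K: 143
Closest pair: I–L at 15.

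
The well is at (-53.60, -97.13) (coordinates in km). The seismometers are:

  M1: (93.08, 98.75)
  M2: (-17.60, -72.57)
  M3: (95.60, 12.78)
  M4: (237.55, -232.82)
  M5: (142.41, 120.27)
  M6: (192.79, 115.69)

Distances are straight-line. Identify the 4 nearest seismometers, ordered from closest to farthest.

Distances from (-53.60, -97.13):
M1: √((146.68)² + (195.88)²) = √(21515.0224 + 38368.9744) = 244.71 km
M2: √((36.00)² + (24.56)²) = √(1296.0000 + 603.1936) = 43.58 km
M3: √((149.20)² + (109.91)²) = √(22260.6400 + 12080.2081) = 185.31 km
M4: √((291.15)² + (-135.69)²) = √(84768.3225 + 18411.7761) = 321.22 km
M5: √((196.01)² + (217.40)²) = √(38419.9201 + 47262.7600) = 292.72 km
M6: √((246.39)² + (212.82)²) = √(60708.0321 + 45292.3524) = 325.58 km
Sorted: M2 (43.58 km) < M3 (185.31 km) < M1 (244.71 km) < M5 (292.72 km) < M4 (321.22 km) < M6 (325.58 km)

M2, M3, M1, M5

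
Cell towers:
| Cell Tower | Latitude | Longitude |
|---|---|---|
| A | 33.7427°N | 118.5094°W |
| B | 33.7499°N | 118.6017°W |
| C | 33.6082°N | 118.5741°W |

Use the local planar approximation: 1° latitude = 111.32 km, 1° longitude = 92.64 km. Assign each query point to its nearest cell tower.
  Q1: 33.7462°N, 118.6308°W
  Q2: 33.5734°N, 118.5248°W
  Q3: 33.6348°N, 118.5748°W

Q1→B; Q2→C; Q3→C

Q1 at 33.7462°N, 118.6308°W:
  A: 11.2532 km
  B: 2.7271 km
  C: 16.2354 km
  → nearest: B (2.7271 km)
Q2 at 33.5734°N, 118.5248°W:
  A: 18.9004 km
  B: 20.8996 km
  C: 5.9888 km
  → nearest: C (5.9888 km)
Q3 at 33.6348°N, 118.5748°W:
  A: 13.4529 km
  B: 13.0530 km
  C: 2.9618 km
  → nearest: C (2.9618 km)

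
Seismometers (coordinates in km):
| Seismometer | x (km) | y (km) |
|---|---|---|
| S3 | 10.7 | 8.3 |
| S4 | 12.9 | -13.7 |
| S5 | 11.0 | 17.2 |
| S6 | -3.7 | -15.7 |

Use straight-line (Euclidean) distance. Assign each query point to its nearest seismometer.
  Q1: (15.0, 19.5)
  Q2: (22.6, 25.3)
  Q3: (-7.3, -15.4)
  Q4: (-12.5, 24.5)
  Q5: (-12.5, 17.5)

Q1 at (15.0, 19.5):
  S3: √((-4.3)² + (-11.2)²) = √(18.4900 + 125.4400) = 12.00 km
  S4: √((-2.1)² + (-33.2)²) = √(4.4100 + 1102.2400) = 33.27 km
  S5: √((-4.0)² + (-2.3)²) = √(16.0000 + 5.2900) = 4.61 km
  S6: √((-18.7)² + (-35.2)²) = √(349.6900 + 1239.0400) = 39.86 km
  → nearest: S5 (4.61 km)
Q2 at (22.6, 25.3):
  S3: √((-11.9)² + (-17.0)²) = √(141.6100 + 289.0000) = 20.75 km
  S4: √((-9.7)² + (-39.0)²) = √(94.0900 + 1521.0000) = 40.19 km
  S5: √((-11.6)² + (-8.1)²) = √(134.5600 + 65.6100) = 14.15 km
  S6: √((-26.3)² + (-41.0)²) = √(691.6900 + 1681.0000) = 48.71 km
  → nearest: S5 (14.15 km)
Q3 at (-7.3, -15.4):
  S3: √((18.0)² + (23.7)²) = √(324.0000 + 561.6900) = 29.76 km
  S4: √((20.2)² + (1.7)²) = √(408.0400 + 2.8900) = 20.27 km
  S5: √((18.3)² + (32.6)²) = √(334.8900 + 1062.7600) = 37.39 km
  S6: √((3.6)² + (-0.3)²) = √(12.9600 + 0.0900) = 3.61 km
  → nearest: S6 (3.61 km)
Q4 at (-12.5, 24.5):
  S3: √((23.2)² + (-16.2)²) = √(538.2400 + 262.4400) = 28.30 km
  S4: √((25.4)² + (-38.2)²) = √(645.1600 + 1459.2400) = 45.87 km
  S5: √((23.5)² + (-7.3)²) = √(552.2500 + 53.2900) = 24.61 km
  S6: √((8.8)² + (-40.2)²) = √(77.4400 + 1616.0400) = 41.15 km
  → nearest: S5 (24.61 km)
Q5 at (-12.5, 17.5):
  S3: √((23.2)² + (-9.2)²) = √(538.2400 + 84.6400) = 24.96 km
  S4: √((25.4)² + (-31.2)²) = √(645.1600 + 973.4400) = 40.23 km
  S5: √((23.5)² + (-0.3)²) = √(552.2500 + 0.0900) = 23.50 km
  S6: √((8.8)² + (-33.2)²) = √(77.4400 + 1102.2400) = 34.35 km
  → nearest: S5 (23.50 km)

Q1→S5; Q2→S5; Q3→S6; Q4→S5; Q5→S5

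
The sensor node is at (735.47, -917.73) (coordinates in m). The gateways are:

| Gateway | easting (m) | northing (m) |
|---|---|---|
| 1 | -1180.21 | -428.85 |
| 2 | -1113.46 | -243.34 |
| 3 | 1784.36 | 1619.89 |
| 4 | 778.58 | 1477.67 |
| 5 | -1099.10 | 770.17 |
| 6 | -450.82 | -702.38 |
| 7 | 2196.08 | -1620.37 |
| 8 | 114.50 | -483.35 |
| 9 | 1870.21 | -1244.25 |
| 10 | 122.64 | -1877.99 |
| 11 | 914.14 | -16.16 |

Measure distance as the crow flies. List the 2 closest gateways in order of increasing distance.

Distances from (735.47, -917.73):
1: 1977.08 m
2: 1968.08 m
3: 2745.85 m
4: 2395.79 m
5: 2492.92 m
6: 1205.68 m
7: 1620.83 m
8: 757.82 m
9: 1180.78 m
10: 1139.15 m
11: 919.10 m
Sorted: 8 (757.82 m) < 11 (919.10 m) < 10 (1139.15 m) < 9 (1180.78 m) < …

8, 11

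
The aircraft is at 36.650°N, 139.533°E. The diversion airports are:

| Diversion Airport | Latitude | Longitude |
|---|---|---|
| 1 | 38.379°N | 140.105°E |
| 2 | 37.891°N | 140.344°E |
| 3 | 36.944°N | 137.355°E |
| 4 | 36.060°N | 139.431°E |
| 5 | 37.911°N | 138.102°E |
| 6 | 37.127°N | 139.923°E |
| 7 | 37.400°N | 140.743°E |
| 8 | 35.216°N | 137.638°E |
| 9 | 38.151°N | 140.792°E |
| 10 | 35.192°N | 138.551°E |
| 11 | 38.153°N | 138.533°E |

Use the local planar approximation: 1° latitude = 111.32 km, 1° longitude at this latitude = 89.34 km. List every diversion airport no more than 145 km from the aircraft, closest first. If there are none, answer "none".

Distances from 36.650°N, 139.533°E:
1: 199.141 km
2: 155.995 km
3: 197.316 km
4: 66.308 km
5: 189.867 km
6: 63.510 km
7: 136.589 km
8: 232.691 km
9: 201.423 km
10: 184.498 km
11: 189.672 km
Threshold 145 km: 6 (63.510 km), 4 (66.308 km), 7 (136.589 km) are within range.

6, 4, 7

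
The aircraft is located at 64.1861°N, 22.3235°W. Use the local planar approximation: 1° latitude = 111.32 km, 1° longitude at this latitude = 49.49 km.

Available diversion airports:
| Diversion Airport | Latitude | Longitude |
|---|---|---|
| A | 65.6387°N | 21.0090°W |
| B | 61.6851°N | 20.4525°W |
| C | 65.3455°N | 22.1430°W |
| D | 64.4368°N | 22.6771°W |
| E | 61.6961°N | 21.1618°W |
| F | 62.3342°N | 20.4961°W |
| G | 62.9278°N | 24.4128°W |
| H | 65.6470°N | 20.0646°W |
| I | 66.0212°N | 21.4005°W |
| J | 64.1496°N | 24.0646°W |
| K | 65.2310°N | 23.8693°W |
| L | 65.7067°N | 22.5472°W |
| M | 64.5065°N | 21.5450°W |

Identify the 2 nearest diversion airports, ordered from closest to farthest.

Distances from 64.1861°N, 22.3235°W:
A: √((1.4526·111.32)² + (1.3145·49.49)²) = √(26147.999921 + 4232.101632) = 174.2989 km
B: √((-2.5010·111.32)² + (1.8710·49.49)²) = √(77512.863104 + 8573.980326) = 293.4056 km
C: √((1.1594·111.32)² + (0.1805·49.49)²) = √(16657.621412 + 79.797506) = 129.3732 km
D: √((0.2507·111.32)² + (-0.3536·49.49)²) = √(778.852222 + 306.238240) = 32.9407 km
E: √((-2.4900·111.32)² + (1.1617·49.49)²) = √(76832.522094 + 3305.391351) = 283.0864 km
F: √((-1.8519·111.32)² + (1.8274·49.49)²) = √(42499.268861 + 8179.036547) = 225.1184 km
G: √((-1.2583·111.32)² + (-2.0893·49.49)²) = √(19620.713149 + 10691.447708) = 174.1039 km
H: √((1.4609·111.32)² + (2.2589·49.49)²) = √(26447.667328 + 12497.666129) = 197.3457 km
I: √((1.8351·111.32)² + (0.9230·49.49)²) = √(41731.679733 + 2086.595708) = 209.3282 km
J: √((-0.0365·111.32)² + (-1.7411·49.49)²) = √(16.509432 + 7424.758610) = 86.2628 km
K: √((1.0449·111.32)² + (-1.5458·49.49)²) = √(13529.939471 + 5852.501229) = 139.2208 km
L: √((1.5206·111.32)² + (-0.2237·49.49)²) = √(28653.413530 + 122.565115) = 169.6348 km
M: √((0.3204·111.32)² + (0.7785·49.49)²) = √(1272.129753 + 1484.404087) = 52.5027 km
Sorted: D (32.9407 km) < M (52.5027 km) < J (86.2628 km) < C (129.3732 km) < …

D, M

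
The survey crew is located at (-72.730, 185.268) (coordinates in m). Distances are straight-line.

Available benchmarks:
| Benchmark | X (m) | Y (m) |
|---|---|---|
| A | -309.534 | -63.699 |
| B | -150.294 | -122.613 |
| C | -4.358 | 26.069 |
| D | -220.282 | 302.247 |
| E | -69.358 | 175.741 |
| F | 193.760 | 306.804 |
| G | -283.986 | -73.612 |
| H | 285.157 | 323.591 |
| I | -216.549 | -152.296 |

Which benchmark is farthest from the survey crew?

Distances from (-72.730, 185.268):
A: 343.600 m
B: 317.501 m
C: 173.260 m
D: 188.297 m
E: 10.106 m
F: 292.896 m
G: 334.138 m
H: 383.688 m
I: 366.924 m
Maximum: H at 383.688 m.

H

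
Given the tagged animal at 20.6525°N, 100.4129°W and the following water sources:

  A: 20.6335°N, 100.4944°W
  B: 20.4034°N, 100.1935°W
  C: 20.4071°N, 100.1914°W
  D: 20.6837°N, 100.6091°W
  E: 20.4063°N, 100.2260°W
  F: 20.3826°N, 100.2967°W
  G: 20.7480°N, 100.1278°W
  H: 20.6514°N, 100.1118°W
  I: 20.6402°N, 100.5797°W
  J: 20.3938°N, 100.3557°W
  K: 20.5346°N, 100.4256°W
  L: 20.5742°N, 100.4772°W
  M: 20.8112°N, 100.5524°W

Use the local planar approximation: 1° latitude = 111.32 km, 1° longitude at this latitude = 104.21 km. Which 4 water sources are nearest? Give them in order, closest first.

Distances from 20.6525°N, 100.4129°W:
A: √((-0.0190·111.32)² + (-0.0815·104.21)²) = √(4.473563 + 72.133002) = 8.7525 km
B: √((-0.2491·111.32)² + (0.2194·104.21)²) = √(768.942474 + 522.747589) = 35.9401 km
C: √((-0.2454·111.32)² + (0.2215·104.21)²) = √(746.269190 + 532.802499) = 35.7641 km
D: √((0.0312·111.32)² + (-0.1962·104.21)²) = √(12.063007 + 418.038998) = 20.7389 km
E: √((-0.2462·111.32)² + (0.1869·104.21)²) = √(751.142772 + 379.347647) = 33.6228 km
F: √((-0.2699·111.32)² + (0.1162·104.21)²) = √(902.718129 + 146.632773) = 32.3937 km
G: √((0.0955·111.32)² + (0.2851·104.21)²) = √(113.019437 + 882.700203) = 31.5550 km
H: √((-0.0011·111.32)² + (0.3011·104.21)²) = √(0.014994 + 984.555727) = 31.3779 km
I: √((-0.0123·111.32)² + (-0.1668·104.21)²) = √(1.874807 + 302.141850) = 17.4361 km
J: √((-0.2587·111.32)² + (0.0572·104.21)²) = √(829.352681 + 35.531280) = 29.4089 km
K: √((-0.1179·111.32)² + (-0.0127·104.21)²) = √(172.255860 + 1.751565) = 13.1912 km
L: √((-0.0783·111.32)² + (-0.0643·104.21)²) = √(75.974862 + 44.899421) = 10.9943 km
M: √((0.1587·111.32)² + (-0.1395·104.21)²) = √(312.104657 + 211.332946) = 22.8788 km
Sorted: A (8.7525 km) < L (10.9943 km) < K (13.1912 km) < I (17.4361 km) < D (20.7389 km) < M (22.8788 km) < …

A, L, K, I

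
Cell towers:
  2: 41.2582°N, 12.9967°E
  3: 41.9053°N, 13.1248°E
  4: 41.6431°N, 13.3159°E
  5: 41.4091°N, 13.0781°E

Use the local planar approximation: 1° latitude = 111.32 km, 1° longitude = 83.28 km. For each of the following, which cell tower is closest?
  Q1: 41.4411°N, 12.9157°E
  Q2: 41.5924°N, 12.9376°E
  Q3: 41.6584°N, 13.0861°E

Q1 at 41.4411°N, 12.9157°E:
  2: 21.4488 km
  3: 54.5300 km
  4: 40.2051 km
  5: 13.9859 km
  → nearest: 5 (13.9859 km)
Q2 at 41.5924°N, 12.9376°E:
  2: 37.5273 km
  3: 38.1617 km
  4: 32.0064 km
  5: 23.5217 km
  → nearest: 5 (23.5217 km)
Q3 at 41.6584°N, 13.0861°E:
  2: 45.1681 km
  3: 27.6732 km
  4: 19.2134 km
  5: 27.7601 km
  → nearest: 4 (19.2134 km)

Q1→5; Q2→5; Q3→4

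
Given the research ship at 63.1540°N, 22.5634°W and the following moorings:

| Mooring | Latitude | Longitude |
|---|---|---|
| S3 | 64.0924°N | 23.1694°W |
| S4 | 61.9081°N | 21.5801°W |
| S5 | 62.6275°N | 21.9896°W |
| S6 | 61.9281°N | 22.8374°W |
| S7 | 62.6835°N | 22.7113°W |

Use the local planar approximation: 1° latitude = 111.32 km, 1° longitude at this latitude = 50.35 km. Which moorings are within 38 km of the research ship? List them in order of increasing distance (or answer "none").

none

Distances from 63.1540°N, 22.5634°W:
S3: 108.8276 km
S4: 147.2653 km
S5: 65.3438 km
S6: 137.1628 km
S7: 52.9028 km
Threshold 38 km: none within range.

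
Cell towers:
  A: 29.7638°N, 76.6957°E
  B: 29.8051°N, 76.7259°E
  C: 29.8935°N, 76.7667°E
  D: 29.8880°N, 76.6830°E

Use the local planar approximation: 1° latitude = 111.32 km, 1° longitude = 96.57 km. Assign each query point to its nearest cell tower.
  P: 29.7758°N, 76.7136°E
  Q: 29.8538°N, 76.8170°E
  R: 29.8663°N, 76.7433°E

P at 29.7758°N, 76.7136°E:
  A: 2.1846 km
  B: 3.4712 km
  C: 14.0701 km
  D: 12.8349 km
  → nearest: A (2.1846 km)
Q at 29.8538°N, 76.8170°E:
  A: 15.4140 km
  B: 10.3338 km
  C: 6.5671 km
  D: 13.4888 km
  → nearest: C (6.5671 km)
R at 29.8663°N, 76.7433°E:
  A: 12.3014 km
  B: 7.0169 km
  C: 3.7782 km
  D: 6.3043 km
  → nearest: C (3.7782 km)

P→A; Q→C; R→C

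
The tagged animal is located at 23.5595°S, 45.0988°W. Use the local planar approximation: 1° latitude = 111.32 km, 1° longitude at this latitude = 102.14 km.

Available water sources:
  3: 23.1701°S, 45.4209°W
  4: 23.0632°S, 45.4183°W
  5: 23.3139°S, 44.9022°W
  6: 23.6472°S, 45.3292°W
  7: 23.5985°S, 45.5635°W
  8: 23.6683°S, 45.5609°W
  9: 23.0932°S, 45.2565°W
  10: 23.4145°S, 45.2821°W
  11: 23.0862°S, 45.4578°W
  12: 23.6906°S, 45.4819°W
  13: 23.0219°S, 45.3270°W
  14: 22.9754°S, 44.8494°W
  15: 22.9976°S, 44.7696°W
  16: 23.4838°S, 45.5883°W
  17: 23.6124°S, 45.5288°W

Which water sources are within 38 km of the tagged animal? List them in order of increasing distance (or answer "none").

Distances from 23.5595°S, 45.0988°W:
3: √((0.3894·111.32)² + (-0.3221·102.14)²) = √(1879.049798 + 1082.363546) = 54.4189 km
4: √((0.4963·111.32)² + (-0.3195·102.14)²) = √(3052.354322 + 1064.960334) = 64.1663 km
5: √((0.2456·111.32)² + (0.1966·102.14)²) = √(747.486099 + 403.235476) = 33.9223 km
6: √((-0.0877·111.32)² + (-0.2304·102.14)²) = √(95.311561 + 553.804725) = 25.4778 km
7: √((-0.0390·111.32)² + (-0.4647·102.14)²) = √(18.848449 + 2252.874773) = 47.6626 km
8: √((-0.1088·111.32)² + (-0.4621·102.14)²) = √(146.691242 + 2227.735595) = 48.7281 km
9: √((0.4663·111.32)² + (-0.1577·102.14)²) = √(2694.494033 + 259.450848) = 54.3502 km
10: √((0.1450·111.32)² + (-0.1833·102.14)²) = √(260.544794 + 350.523094) = 24.7198 km
11: √((0.4733·111.32)² + (-0.3590·102.14)²) = √(2775.999632 + 1344.561291) = 64.1916 km
12: √((-0.1311·111.32)² + (-0.3831·102.14)²) = √(212.986354 + 1531.143909) = 41.7628 km
13: √((0.5376·111.32)² + (-0.2282·102.14)²) = √(3581.499669 + 543.279086) = 64.2244 km
14: √((0.5841·111.32)² + (0.2494·102.14)²) = √(4227.862045 + 648.910207) = 69.8339 km
15: √((0.5619·111.32)² + (0.3292·102.14)²) = √(3912.591071 + 1130.606193) = 71.0155 km
16: √((0.0757·111.32)² + (-0.4895·102.14)²) = √(71.013048 + 2499.753006) = 50.7027 km
17: √((-0.0529·111.32)² + (-0.4300·102.14)²) = √(34.678295 + 1928.983968) = 44.3132 km
Threshold 38 km: 10 (24.7198 km), 6 (25.4778 km), 5 (33.9223 km) are within range.

10, 6, 5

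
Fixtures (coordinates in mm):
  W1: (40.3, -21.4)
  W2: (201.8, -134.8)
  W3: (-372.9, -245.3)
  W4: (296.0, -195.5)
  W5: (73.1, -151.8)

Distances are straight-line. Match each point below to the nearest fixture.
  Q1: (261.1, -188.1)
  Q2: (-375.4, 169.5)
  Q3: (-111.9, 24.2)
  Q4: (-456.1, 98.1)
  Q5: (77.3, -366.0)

Q1→W4; Q2→W3; Q3→W1; Q4→W3; Q5→W5

Q1 at (261.1, -188.1):
  W1: √((-220.8)² + (166.7)²) = √(48752.640 + 27788.890) = 276.7 mm
  W2: √((-59.3)² + (53.3)²) = √(3516.490 + 2840.890) = 79.7 mm
  W3: √((-634.0)² + (-57.2)²) = √(401956.000 + 3271.840) = 636.6 mm
  W4: √((34.9)² + (-7.4)²) = √(1218.010 + 54.760) = 35.7 mm
  W5: √((-188.0)² + (36.3)²) = √(35344.000 + 1317.690) = 191.5 mm
  → nearest: W4 (35.7 mm)
Q2 at (-375.4, 169.5):
  W1: √((415.7)² + (-190.9)²) = √(172806.490 + 36442.810) = 457.4 mm
  W2: √((577.2)² + (-304.3)²) = √(333159.840 + 92598.490) = 652.5 mm
  W3: √((2.5)² + (-414.8)²) = √(6.250 + 172059.040) = 414.8 mm
  W4: √((671.4)² + (-365.0)²) = √(450777.960 + 133225.000) = 764.2 mm
  W5: √((448.5)² + (-321.3)²) = √(201152.250 + 103233.690) = 551.7 mm
  → nearest: W3 (414.8 mm)
Q3 at (-111.9, 24.2):
  W1: √((152.2)² + (-45.6)²) = √(23164.840 + 2079.360) = 158.9 mm
  W2: √((313.7)² + (-159.0)²) = √(98407.690 + 25281.000) = 351.7 mm
  W3: √((-261.0)² + (-269.5)²) = √(68121.000 + 72630.250) = 375.2 mm
  W4: √((407.9)² + (-219.7)²) = √(166382.410 + 48268.090) = 463.3 mm
  W5: √((185.0)² + (-176.0)²) = √(34225.000 + 30976.000) = 255.3 mm
  → nearest: W1 (158.9 mm)
Q4 at (-456.1, 98.1):
  W1: √((496.4)² + (-119.5)²) = √(246412.960 + 14280.250) = 510.6 mm
  W2: √((657.9)² + (-232.9)²) = √(432832.410 + 54242.410) = 697.9 mm
  W3: √((83.2)² + (-343.4)²) = √(6922.240 + 117923.560) = 353.3 mm
  W4: √((752.1)² + (-293.6)²) = √(565654.410 + 86200.960) = 807.4 mm
  W5: √((529.2)² + (-249.9)²) = √(280052.640 + 62450.010) = 585.2 mm
  → nearest: W3 (353.3 mm)
Q5 at (77.3, -366.0):
  W1: √((-37.0)² + (344.6)²) = √(1369.000 + 118749.160) = 346.6 mm
  W2: √((124.5)² + (231.2)²) = √(15500.250 + 53453.440) = 262.6 mm
  W3: √((-450.2)² + (120.7)²) = √(202680.040 + 14568.490) = 466.1 mm
  W4: √((218.7)² + (170.5)²) = √(47829.690 + 29070.250) = 277.3 mm
  W5: √((-4.2)² + (214.2)²) = √(17.640 + 45881.640) = 214.2 mm
  → nearest: W5 (214.2 mm)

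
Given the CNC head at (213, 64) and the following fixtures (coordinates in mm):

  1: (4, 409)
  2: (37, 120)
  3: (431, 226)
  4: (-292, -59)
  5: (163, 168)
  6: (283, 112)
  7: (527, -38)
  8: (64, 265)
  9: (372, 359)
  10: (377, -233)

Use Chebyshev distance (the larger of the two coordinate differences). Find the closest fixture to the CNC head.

6

Distances from (213, 64):
1: 345 mm
2: 176 mm
3: 218 mm
4: 505 mm
5: 104 mm
6: 70 mm
7: 314 mm
8: 201 mm
9: 295 mm
10: 297 mm
Minimum: 6 at 70 mm.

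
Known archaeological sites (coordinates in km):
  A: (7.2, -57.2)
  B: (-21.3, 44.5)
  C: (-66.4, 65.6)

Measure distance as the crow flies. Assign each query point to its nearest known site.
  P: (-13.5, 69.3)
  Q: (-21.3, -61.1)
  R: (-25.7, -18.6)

P→B; Q→A; R→A

P at (-13.5, 69.3):
  A: √((20.7)² + (-126.5)²) = √(428.490 + 16002.250) = 128.2 km
  B: √((-7.8)² + (-24.8)²) = √(60.840 + 615.040) = 26.0 km
  C: √((-52.9)² + (-3.7)²) = √(2798.410 + 13.690) = 53.0 km
  → nearest: B (26.0 km)
Q at (-21.3, -61.1):
  A: √((28.5)² + (3.9)²) = √(812.250 + 15.210) = 28.8 km
  B: √((0.0)² + (105.6)²) = √(0.000 + 11151.360) = 105.6 km
  C: √((-45.1)² + (126.7)²) = √(2034.010 + 16052.890) = 134.5 km
  → nearest: A (28.8 km)
R at (-25.7, -18.6):
  A: √((32.9)² + (-38.6)²) = √(1082.410 + 1489.960) = 50.7 km
  B: √((4.4)² + (63.1)²) = √(19.360 + 3981.610) = 63.3 km
  C: √((-40.7)² + (84.2)²) = √(1656.490 + 7089.640) = 93.5 km
  → nearest: A (50.7 km)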